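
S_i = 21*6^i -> [21, 126, 756, 4536, 27216]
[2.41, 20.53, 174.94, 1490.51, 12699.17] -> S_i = 2.41*8.52^i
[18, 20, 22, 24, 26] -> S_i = 18 + 2*i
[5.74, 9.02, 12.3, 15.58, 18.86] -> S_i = 5.74 + 3.28*i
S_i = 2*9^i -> [2, 18, 162, 1458, 13122]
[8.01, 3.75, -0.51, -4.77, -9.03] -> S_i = 8.01 + -4.26*i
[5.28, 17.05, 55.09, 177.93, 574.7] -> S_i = 5.28*3.23^i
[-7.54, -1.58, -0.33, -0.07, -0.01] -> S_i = -7.54*0.21^i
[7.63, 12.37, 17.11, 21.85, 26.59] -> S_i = 7.63 + 4.74*i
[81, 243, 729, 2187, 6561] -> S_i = 81*3^i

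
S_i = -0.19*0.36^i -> [-0.19, -0.07, -0.02, -0.01, -0.0]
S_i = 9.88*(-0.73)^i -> [9.88, -7.21, 5.27, -3.84, 2.81]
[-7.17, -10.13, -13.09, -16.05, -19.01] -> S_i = -7.17 + -2.96*i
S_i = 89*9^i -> [89, 801, 7209, 64881, 583929]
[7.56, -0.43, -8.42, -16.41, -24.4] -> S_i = 7.56 + -7.99*i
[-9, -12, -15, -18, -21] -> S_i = -9 + -3*i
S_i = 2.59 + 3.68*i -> [2.59, 6.27, 9.95, 13.63, 17.31]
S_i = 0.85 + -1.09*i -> [0.85, -0.24, -1.33, -2.42, -3.51]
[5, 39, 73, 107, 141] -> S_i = 5 + 34*i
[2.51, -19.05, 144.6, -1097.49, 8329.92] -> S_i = 2.51*(-7.59)^i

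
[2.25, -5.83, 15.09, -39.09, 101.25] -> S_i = 2.25*(-2.59)^i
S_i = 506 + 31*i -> [506, 537, 568, 599, 630]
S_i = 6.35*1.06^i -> [6.35, 6.73, 7.13, 7.56, 8.02]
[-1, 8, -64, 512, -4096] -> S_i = -1*-8^i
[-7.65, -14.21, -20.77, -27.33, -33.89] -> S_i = -7.65 + -6.56*i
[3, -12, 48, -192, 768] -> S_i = 3*-4^i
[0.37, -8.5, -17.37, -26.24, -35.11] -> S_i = 0.37 + -8.87*i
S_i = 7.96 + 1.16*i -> [7.96, 9.12, 10.28, 11.44, 12.6]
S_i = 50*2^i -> [50, 100, 200, 400, 800]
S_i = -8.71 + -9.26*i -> [-8.71, -17.97, -27.23, -36.49, -45.75]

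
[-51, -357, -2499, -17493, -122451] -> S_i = -51*7^i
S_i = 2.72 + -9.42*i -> [2.72, -6.7, -16.12, -25.54, -34.96]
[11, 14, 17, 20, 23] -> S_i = 11 + 3*i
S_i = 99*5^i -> [99, 495, 2475, 12375, 61875]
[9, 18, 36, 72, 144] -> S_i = 9*2^i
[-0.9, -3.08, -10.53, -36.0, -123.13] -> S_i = -0.90*3.42^i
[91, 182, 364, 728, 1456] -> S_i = 91*2^i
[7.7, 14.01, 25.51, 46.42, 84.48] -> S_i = 7.70*1.82^i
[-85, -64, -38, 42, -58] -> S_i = Random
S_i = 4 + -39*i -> [4, -35, -74, -113, -152]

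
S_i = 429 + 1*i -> [429, 430, 431, 432, 433]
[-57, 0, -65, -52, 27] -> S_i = Random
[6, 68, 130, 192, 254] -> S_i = 6 + 62*i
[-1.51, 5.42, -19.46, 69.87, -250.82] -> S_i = -1.51*(-3.59)^i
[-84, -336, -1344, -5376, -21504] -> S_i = -84*4^i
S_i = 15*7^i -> [15, 105, 735, 5145, 36015]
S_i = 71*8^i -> [71, 568, 4544, 36352, 290816]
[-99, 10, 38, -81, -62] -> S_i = Random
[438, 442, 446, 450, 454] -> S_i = 438 + 4*i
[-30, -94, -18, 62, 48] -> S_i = Random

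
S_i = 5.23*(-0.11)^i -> [5.23, -0.58, 0.06, -0.01, 0.0]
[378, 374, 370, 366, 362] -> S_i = 378 + -4*i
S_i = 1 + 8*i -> [1, 9, 17, 25, 33]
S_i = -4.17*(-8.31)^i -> [-4.17, 34.65, -287.96, 2392.98, -19885.67]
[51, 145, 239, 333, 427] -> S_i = 51 + 94*i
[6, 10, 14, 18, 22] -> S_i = 6 + 4*i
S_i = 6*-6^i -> [6, -36, 216, -1296, 7776]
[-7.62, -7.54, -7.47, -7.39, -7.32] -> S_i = -7.62*0.99^i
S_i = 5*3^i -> [5, 15, 45, 135, 405]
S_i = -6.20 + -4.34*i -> [-6.2, -10.54, -14.88, -19.22, -23.56]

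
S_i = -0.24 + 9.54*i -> [-0.24, 9.3, 18.84, 28.38, 37.92]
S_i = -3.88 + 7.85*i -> [-3.88, 3.97, 11.82, 19.67, 27.52]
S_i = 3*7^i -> [3, 21, 147, 1029, 7203]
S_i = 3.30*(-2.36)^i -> [3.3, -7.79, 18.38, -43.38, 102.37]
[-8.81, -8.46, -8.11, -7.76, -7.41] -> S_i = -8.81 + 0.35*i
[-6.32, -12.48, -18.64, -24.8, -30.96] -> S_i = -6.32 + -6.16*i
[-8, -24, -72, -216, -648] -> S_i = -8*3^i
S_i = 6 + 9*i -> [6, 15, 24, 33, 42]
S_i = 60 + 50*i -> [60, 110, 160, 210, 260]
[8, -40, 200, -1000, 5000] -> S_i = 8*-5^i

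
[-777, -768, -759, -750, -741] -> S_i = -777 + 9*i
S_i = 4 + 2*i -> [4, 6, 8, 10, 12]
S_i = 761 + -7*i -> [761, 754, 747, 740, 733]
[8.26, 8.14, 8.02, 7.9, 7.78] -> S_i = 8.26 + -0.12*i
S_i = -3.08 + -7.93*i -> [-3.08, -11.01, -18.94, -26.87, -34.8]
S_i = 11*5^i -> [11, 55, 275, 1375, 6875]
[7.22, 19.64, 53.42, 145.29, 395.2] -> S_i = 7.22*2.72^i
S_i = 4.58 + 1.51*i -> [4.58, 6.09, 7.6, 9.11, 10.62]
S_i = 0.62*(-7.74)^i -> [0.62, -4.8, 37.14, -287.48, 2225.13]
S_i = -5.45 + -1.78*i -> [-5.45, -7.23, -9.01, -10.79, -12.57]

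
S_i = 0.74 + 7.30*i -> [0.74, 8.04, 15.34, 22.64, 29.94]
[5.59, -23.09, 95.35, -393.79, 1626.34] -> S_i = 5.59*(-4.13)^i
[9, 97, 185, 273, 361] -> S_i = 9 + 88*i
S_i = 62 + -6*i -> [62, 56, 50, 44, 38]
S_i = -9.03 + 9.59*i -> [-9.03, 0.56, 10.15, 19.74, 29.33]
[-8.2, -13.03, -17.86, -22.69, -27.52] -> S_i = -8.20 + -4.83*i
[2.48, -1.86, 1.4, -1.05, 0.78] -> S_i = 2.48*(-0.75)^i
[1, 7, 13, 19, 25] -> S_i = 1 + 6*i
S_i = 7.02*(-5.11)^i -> [7.02, -35.87, 183.31, -936.7, 4786.53]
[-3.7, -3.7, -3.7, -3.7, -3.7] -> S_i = -3.70 + 0.00*i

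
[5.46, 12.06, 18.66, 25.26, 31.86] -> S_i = 5.46 + 6.60*i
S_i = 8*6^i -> [8, 48, 288, 1728, 10368]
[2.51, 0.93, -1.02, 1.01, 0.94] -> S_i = Random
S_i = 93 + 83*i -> [93, 176, 259, 342, 425]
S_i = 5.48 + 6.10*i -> [5.48, 11.58, 17.68, 23.78, 29.88]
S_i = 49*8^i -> [49, 392, 3136, 25088, 200704]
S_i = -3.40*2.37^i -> [-3.4, -8.06, -19.1, -45.26, -107.27]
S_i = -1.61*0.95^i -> [-1.61, -1.53, -1.45, -1.38, -1.31]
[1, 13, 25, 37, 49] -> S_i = 1 + 12*i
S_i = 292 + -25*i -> [292, 267, 242, 217, 192]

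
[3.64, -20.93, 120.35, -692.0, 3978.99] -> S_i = 3.64*(-5.75)^i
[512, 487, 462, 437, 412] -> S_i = 512 + -25*i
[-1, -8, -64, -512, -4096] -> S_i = -1*8^i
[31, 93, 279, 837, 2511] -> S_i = 31*3^i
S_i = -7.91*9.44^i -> [-7.91, -74.67, -704.89, -6654.15, -62815.16]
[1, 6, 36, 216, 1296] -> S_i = 1*6^i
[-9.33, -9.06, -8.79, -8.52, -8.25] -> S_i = -9.33 + 0.27*i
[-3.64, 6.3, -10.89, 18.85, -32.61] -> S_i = -3.64*(-1.73)^i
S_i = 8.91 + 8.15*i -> [8.91, 17.06, 25.21, 33.36, 41.51]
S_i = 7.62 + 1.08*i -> [7.62, 8.7, 9.78, 10.86, 11.94]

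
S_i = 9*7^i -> [9, 63, 441, 3087, 21609]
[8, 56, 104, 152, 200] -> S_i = 8 + 48*i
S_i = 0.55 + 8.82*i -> [0.55, 9.37, 18.19, 27.01, 35.83]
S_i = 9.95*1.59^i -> [9.95, 15.82, 25.15, 40.0, 63.59]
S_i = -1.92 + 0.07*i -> [-1.92, -1.85, -1.78, -1.71, -1.64]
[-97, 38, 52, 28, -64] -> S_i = Random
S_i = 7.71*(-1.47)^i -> [7.71, -11.33, 16.66, -24.49, 36.0]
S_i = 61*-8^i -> [61, -488, 3904, -31232, 249856]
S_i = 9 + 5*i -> [9, 14, 19, 24, 29]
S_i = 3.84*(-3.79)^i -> [3.84, -14.55, 55.16, -209.05, 792.3]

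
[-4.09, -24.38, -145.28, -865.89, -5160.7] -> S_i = -4.09*5.96^i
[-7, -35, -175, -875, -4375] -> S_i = -7*5^i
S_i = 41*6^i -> [41, 246, 1476, 8856, 53136]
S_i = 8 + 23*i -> [8, 31, 54, 77, 100]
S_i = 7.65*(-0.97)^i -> [7.65, -7.42, 7.2, -6.98, 6.77]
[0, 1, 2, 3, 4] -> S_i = 0 + 1*i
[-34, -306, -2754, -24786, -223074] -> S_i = -34*9^i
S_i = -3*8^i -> [-3, -24, -192, -1536, -12288]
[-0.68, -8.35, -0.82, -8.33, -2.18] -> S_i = Random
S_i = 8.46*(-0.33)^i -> [8.46, -2.79, 0.92, -0.3, 0.1]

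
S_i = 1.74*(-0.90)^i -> [1.74, -1.57, 1.41, -1.27, 1.14]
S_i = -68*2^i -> [-68, -136, -272, -544, -1088]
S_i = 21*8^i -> [21, 168, 1344, 10752, 86016]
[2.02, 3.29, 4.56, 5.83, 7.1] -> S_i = 2.02 + 1.27*i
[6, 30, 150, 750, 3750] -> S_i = 6*5^i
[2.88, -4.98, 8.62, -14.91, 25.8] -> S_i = 2.88*(-1.73)^i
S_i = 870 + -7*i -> [870, 863, 856, 849, 842]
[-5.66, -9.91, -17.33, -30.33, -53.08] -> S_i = -5.66*1.75^i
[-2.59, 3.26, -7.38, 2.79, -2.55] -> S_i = Random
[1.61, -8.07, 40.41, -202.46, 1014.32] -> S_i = 1.61*(-5.01)^i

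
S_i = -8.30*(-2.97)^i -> [-8.3, 24.65, -73.21, 217.44, -645.81]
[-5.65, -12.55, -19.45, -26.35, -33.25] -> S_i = -5.65 + -6.90*i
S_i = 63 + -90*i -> [63, -27, -117, -207, -297]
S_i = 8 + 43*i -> [8, 51, 94, 137, 180]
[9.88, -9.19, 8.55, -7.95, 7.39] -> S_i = 9.88*(-0.93)^i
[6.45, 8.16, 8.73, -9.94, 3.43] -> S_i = Random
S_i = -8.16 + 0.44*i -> [-8.16, -7.72, -7.28, -6.84, -6.4]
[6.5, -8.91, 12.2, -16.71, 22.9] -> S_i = 6.50*(-1.37)^i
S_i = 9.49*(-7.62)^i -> [9.49, -72.31, 551.03, -4198.86, 31995.29]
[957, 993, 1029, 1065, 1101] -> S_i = 957 + 36*i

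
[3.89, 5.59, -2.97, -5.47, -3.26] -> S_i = Random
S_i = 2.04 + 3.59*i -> [2.04, 5.63, 9.22, 12.81, 16.4]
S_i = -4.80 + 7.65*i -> [-4.8, 2.85, 10.5, 18.15, 25.8]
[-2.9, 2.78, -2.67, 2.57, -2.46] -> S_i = -2.90*(-0.96)^i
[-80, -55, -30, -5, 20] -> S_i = -80 + 25*i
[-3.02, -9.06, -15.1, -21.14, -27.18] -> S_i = -3.02 + -6.04*i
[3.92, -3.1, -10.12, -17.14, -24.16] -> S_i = 3.92 + -7.02*i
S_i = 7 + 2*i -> [7, 9, 11, 13, 15]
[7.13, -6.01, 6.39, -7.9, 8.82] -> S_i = Random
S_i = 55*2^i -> [55, 110, 220, 440, 880]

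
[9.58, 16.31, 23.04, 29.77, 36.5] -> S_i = 9.58 + 6.73*i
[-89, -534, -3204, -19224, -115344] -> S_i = -89*6^i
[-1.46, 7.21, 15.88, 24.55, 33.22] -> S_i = -1.46 + 8.67*i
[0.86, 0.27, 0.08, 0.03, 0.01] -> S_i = 0.86*0.31^i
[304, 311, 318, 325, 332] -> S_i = 304 + 7*i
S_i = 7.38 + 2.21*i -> [7.38, 9.59, 11.8, 14.01, 16.22]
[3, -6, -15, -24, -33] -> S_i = 3 + -9*i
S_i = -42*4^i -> [-42, -168, -672, -2688, -10752]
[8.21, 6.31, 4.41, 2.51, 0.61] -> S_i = 8.21 + -1.90*i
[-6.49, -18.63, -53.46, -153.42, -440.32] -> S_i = -6.49*2.87^i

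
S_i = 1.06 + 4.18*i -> [1.06, 5.24, 9.42, 13.6, 17.78]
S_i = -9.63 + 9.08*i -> [-9.63, -0.55, 8.53, 17.61, 26.69]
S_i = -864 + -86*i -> [-864, -950, -1036, -1122, -1208]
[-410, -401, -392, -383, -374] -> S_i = -410 + 9*i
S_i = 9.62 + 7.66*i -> [9.62, 17.28, 24.94, 32.6, 40.26]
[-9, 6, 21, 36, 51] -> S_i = -9 + 15*i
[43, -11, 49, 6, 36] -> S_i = Random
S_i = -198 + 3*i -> [-198, -195, -192, -189, -186]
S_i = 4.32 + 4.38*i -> [4.32, 8.7, 13.08, 17.46, 21.84]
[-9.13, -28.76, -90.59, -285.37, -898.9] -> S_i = -9.13*3.15^i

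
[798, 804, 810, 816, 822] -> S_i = 798 + 6*i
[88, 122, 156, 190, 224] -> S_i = 88 + 34*i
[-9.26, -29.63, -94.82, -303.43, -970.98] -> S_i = -9.26*3.20^i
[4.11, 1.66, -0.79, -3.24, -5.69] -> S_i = 4.11 + -2.45*i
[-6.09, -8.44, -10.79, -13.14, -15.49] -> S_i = -6.09 + -2.35*i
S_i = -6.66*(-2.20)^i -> [-6.66, 14.65, -32.23, 70.92, -156.01]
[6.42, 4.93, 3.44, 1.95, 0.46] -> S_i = 6.42 + -1.49*i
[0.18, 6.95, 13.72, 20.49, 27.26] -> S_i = 0.18 + 6.77*i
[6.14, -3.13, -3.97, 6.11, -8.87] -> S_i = Random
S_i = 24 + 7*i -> [24, 31, 38, 45, 52]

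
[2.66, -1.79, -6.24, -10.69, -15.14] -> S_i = 2.66 + -4.45*i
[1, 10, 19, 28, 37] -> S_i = 1 + 9*i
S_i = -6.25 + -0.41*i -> [-6.25, -6.66, -7.07, -7.48, -7.89]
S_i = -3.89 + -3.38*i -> [-3.89, -7.27, -10.65, -14.03, -17.41]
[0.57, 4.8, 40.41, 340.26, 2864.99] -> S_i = 0.57*8.42^i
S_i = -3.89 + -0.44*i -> [-3.89, -4.33, -4.77, -5.21, -5.65]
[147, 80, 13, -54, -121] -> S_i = 147 + -67*i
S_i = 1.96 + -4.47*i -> [1.96, -2.51, -6.98, -11.45, -15.92]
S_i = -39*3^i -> [-39, -117, -351, -1053, -3159]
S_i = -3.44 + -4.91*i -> [-3.44, -8.35, -13.26, -18.17, -23.08]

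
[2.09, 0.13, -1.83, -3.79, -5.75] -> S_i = 2.09 + -1.96*i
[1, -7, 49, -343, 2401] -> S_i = 1*-7^i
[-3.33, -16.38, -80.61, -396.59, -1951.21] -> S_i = -3.33*4.92^i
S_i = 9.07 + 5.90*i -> [9.07, 14.97, 20.87, 26.77, 32.67]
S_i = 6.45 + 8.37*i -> [6.45, 14.82, 23.19, 31.56, 39.93]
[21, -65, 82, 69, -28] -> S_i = Random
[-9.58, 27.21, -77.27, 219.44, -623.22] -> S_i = -9.58*(-2.84)^i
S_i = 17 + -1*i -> [17, 16, 15, 14, 13]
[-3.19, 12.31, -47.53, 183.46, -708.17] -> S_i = -3.19*(-3.86)^i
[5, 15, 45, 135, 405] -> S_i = 5*3^i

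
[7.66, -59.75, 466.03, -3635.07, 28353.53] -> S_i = 7.66*(-7.80)^i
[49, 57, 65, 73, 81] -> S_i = 49 + 8*i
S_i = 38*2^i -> [38, 76, 152, 304, 608]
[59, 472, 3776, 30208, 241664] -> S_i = 59*8^i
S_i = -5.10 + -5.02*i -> [-5.1, -10.12, -15.14, -20.16, -25.18]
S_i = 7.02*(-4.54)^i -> [7.02, -31.87, 144.69, -656.91, 2982.36]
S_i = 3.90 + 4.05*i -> [3.9, 7.95, 12.0, 16.05, 20.1]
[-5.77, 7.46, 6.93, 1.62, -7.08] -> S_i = Random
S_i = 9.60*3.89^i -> [9.6, 37.34, 145.27, 565.09, 2198.21]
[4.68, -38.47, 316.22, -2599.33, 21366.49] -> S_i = 4.68*(-8.22)^i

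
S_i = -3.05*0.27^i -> [-3.05, -0.82, -0.22, -0.06, -0.02]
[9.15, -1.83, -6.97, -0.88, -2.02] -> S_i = Random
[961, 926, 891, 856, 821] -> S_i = 961 + -35*i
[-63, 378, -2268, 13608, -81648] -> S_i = -63*-6^i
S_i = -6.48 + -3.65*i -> [-6.48, -10.13, -13.78, -17.43, -21.08]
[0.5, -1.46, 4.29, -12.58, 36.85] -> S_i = 0.50*(-2.93)^i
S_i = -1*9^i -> [-1, -9, -81, -729, -6561]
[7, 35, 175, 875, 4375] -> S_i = 7*5^i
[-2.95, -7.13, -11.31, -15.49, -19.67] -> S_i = -2.95 + -4.18*i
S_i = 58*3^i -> [58, 174, 522, 1566, 4698]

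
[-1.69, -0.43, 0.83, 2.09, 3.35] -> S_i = -1.69 + 1.26*i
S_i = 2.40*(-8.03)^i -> [2.4, -19.27, 154.75, -1242.68, 9978.69]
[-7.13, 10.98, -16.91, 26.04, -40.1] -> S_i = -7.13*(-1.54)^i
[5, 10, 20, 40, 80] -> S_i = 5*2^i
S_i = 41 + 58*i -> [41, 99, 157, 215, 273]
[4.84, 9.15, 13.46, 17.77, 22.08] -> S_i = 4.84 + 4.31*i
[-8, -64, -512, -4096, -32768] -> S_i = -8*8^i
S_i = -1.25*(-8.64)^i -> [-1.25, 10.8, -93.31, 806.22, -6965.7]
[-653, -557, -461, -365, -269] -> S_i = -653 + 96*i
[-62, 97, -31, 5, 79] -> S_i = Random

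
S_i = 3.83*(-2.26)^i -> [3.83, -8.66, 19.56, -44.21, 99.92]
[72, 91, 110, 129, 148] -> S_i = 72 + 19*i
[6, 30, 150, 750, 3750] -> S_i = 6*5^i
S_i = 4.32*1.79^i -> [4.32, 7.73, 13.84, 24.78, 44.35]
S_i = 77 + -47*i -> [77, 30, -17, -64, -111]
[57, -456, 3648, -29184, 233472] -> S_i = 57*-8^i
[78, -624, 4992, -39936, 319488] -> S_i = 78*-8^i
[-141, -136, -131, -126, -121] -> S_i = -141 + 5*i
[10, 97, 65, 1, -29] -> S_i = Random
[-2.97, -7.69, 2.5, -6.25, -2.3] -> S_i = Random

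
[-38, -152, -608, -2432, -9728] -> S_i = -38*4^i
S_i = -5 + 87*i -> [-5, 82, 169, 256, 343]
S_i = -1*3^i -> [-1, -3, -9, -27, -81]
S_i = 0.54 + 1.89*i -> [0.54, 2.43, 4.32, 6.21, 8.1]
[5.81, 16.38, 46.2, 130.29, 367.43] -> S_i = 5.81*2.82^i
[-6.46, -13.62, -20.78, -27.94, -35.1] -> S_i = -6.46 + -7.16*i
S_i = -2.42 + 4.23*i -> [-2.42, 1.81, 6.04, 10.27, 14.5]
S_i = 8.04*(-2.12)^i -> [8.04, -17.04, 36.13, -76.61, 162.41]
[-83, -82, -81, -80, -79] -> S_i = -83 + 1*i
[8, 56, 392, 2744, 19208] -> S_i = 8*7^i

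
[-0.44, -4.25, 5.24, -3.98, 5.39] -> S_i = Random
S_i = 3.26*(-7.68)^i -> [3.26, -25.04, 192.28, -1476.73, 11341.29]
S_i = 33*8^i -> [33, 264, 2112, 16896, 135168]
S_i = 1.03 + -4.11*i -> [1.03, -3.08, -7.19, -11.3, -15.41]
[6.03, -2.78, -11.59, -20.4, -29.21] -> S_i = 6.03 + -8.81*i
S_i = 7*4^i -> [7, 28, 112, 448, 1792]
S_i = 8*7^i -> [8, 56, 392, 2744, 19208]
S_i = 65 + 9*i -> [65, 74, 83, 92, 101]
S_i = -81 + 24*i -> [-81, -57, -33, -9, 15]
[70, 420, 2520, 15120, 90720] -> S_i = 70*6^i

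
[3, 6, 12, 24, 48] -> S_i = 3*2^i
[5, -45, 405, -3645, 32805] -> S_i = 5*-9^i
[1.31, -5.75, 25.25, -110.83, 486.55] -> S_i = 1.31*(-4.39)^i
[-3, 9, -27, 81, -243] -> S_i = -3*-3^i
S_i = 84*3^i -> [84, 252, 756, 2268, 6804]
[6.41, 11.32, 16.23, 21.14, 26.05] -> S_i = 6.41 + 4.91*i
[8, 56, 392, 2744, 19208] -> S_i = 8*7^i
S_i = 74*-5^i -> [74, -370, 1850, -9250, 46250]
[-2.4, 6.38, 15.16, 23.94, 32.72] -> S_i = -2.40 + 8.78*i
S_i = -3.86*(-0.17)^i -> [-3.86, 0.66, -0.11, 0.02, -0.0]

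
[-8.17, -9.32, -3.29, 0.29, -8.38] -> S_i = Random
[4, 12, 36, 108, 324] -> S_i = 4*3^i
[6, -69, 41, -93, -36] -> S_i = Random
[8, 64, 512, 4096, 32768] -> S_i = 8*8^i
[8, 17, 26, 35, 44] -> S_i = 8 + 9*i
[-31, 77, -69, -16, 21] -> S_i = Random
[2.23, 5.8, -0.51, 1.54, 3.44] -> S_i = Random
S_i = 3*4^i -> [3, 12, 48, 192, 768]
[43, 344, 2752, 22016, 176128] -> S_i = 43*8^i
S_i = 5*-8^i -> [5, -40, 320, -2560, 20480]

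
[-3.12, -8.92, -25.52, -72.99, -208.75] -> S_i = -3.12*2.86^i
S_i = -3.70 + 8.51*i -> [-3.7, 4.81, 13.32, 21.83, 30.34]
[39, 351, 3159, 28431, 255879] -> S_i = 39*9^i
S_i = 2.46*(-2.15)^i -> [2.46, -5.29, 11.37, -24.45, 52.56]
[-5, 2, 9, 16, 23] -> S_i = -5 + 7*i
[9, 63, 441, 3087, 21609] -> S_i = 9*7^i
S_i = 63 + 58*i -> [63, 121, 179, 237, 295]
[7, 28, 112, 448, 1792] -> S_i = 7*4^i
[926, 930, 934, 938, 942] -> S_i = 926 + 4*i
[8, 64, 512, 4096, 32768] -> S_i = 8*8^i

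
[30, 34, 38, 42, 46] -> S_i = 30 + 4*i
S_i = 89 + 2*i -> [89, 91, 93, 95, 97]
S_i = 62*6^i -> [62, 372, 2232, 13392, 80352]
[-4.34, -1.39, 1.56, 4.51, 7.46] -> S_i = -4.34 + 2.95*i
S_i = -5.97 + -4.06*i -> [-5.97, -10.03, -14.09, -18.15, -22.21]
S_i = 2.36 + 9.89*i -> [2.36, 12.25, 22.14, 32.03, 41.92]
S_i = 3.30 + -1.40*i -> [3.3, 1.9, 0.5, -0.9, -2.3]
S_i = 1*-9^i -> [1, -9, 81, -729, 6561]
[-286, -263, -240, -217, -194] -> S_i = -286 + 23*i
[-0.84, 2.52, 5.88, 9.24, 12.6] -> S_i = -0.84 + 3.36*i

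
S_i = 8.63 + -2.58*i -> [8.63, 6.05, 3.47, 0.89, -1.69]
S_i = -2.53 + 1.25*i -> [-2.53, -1.28, -0.03, 1.22, 2.47]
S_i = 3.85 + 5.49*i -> [3.85, 9.34, 14.83, 20.32, 25.81]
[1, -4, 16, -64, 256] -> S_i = 1*-4^i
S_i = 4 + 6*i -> [4, 10, 16, 22, 28]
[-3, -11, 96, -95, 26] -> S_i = Random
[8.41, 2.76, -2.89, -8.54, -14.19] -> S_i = 8.41 + -5.65*i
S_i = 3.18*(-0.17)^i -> [3.18, -0.54, 0.09, -0.02, 0.0]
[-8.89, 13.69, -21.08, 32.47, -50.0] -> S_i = -8.89*(-1.54)^i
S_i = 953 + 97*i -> [953, 1050, 1147, 1244, 1341]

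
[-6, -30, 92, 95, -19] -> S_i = Random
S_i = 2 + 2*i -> [2, 4, 6, 8, 10]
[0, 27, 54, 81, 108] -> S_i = 0 + 27*i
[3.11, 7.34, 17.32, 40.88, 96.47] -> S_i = 3.11*2.36^i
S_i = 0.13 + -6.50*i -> [0.13, -6.37, -12.87, -19.37, -25.87]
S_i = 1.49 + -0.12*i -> [1.49, 1.37, 1.25, 1.13, 1.01]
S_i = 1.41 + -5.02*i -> [1.41, -3.61, -8.63, -13.65, -18.67]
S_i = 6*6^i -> [6, 36, 216, 1296, 7776]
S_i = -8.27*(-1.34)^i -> [-8.27, 11.08, -14.85, 19.9, -26.66]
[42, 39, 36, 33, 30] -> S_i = 42 + -3*i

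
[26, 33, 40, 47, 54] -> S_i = 26 + 7*i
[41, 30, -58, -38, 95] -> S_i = Random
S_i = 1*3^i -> [1, 3, 9, 27, 81]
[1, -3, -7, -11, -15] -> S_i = 1 + -4*i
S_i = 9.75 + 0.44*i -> [9.75, 10.19, 10.63, 11.07, 11.51]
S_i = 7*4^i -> [7, 28, 112, 448, 1792]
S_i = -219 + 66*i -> [-219, -153, -87, -21, 45]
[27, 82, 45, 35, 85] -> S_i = Random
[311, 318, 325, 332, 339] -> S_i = 311 + 7*i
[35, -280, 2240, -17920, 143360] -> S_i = 35*-8^i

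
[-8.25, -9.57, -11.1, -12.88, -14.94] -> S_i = -8.25*1.16^i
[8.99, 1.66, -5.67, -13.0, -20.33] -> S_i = 8.99 + -7.33*i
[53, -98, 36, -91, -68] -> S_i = Random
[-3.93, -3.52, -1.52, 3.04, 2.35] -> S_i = Random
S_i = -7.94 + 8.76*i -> [-7.94, 0.82, 9.58, 18.34, 27.1]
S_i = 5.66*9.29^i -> [5.66, 52.58, 488.48, 4537.99, 42157.93]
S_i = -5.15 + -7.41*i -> [-5.15, -12.56, -19.97, -27.38, -34.79]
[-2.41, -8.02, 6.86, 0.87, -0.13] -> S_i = Random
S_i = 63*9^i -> [63, 567, 5103, 45927, 413343]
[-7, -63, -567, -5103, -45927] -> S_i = -7*9^i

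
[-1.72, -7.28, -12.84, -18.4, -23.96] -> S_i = -1.72 + -5.56*i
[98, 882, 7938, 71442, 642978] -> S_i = 98*9^i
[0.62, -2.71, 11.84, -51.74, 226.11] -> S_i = 0.62*(-4.37)^i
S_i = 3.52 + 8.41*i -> [3.52, 11.93, 20.34, 28.75, 37.16]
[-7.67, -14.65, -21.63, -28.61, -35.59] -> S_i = -7.67 + -6.98*i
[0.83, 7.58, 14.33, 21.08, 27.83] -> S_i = 0.83 + 6.75*i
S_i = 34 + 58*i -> [34, 92, 150, 208, 266]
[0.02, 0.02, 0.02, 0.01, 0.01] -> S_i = 0.02*0.90^i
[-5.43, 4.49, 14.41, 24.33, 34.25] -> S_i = -5.43 + 9.92*i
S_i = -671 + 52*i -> [-671, -619, -567, -515, -463]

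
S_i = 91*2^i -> [91, 182, 364, 728, 1456]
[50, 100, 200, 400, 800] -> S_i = 50*2^i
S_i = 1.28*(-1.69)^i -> [1.28, -2.16, 3.66, -6.18, 10.44]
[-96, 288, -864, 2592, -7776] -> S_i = -96*-3^i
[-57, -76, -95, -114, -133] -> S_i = -57 + -19*i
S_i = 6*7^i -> [6, 42, 294, 2058, 14406]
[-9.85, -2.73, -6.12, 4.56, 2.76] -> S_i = Random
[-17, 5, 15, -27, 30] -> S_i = Random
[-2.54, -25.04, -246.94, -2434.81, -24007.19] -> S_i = -2.54*9.86^i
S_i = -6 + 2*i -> [-6, -4, -2, 0, 2]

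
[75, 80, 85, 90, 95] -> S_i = 75 + 5*i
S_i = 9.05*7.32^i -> [9.05, 66.25, 484.92, 3549.62, 25983.22]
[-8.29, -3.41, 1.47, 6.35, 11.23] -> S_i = -8.29 + 4.88*i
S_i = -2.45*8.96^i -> [-2.45, -21.95, -196.69, -1762.34, -15790.58]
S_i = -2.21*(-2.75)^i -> [-2.21, 6.08, -16.71, 45.96, -126.39]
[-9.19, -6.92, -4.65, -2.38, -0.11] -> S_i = -9.19 + 2.27*i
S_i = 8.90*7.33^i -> [8.9, 65.24, 478.19, 3505.11, 25692.47]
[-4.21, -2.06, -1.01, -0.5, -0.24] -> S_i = -4.21*0.49^i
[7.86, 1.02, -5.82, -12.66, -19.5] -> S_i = 7.86 + -6.84*i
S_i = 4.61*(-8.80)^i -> [4.61, -40.57, 357.0, -3141.59, 27645.96]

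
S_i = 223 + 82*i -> [223, 305, 387, 469, 551]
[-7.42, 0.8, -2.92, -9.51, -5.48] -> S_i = Random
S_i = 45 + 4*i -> [45, 49, 53, 57, 61]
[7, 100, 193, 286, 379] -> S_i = 7 + 93*i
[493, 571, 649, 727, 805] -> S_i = 493 + 78*i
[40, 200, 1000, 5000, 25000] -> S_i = 40*5^i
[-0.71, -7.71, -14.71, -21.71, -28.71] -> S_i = -0.71 + -7.00*i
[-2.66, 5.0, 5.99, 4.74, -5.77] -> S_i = Random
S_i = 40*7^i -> [40, 280, 1960, 13720, 96040]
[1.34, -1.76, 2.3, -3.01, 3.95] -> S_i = 1.34*(-1.31)^i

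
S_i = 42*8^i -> [42, 336, 2688, 21504, 172032]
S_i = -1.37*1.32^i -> [-1.37, -1.81, -2.39, -3.15, -4.16]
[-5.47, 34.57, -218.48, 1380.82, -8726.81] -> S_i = -5.47*(-6.32)^i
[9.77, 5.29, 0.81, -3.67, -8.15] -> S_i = 9.77 + -4.48*i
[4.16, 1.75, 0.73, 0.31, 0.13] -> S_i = 4.16*0.42^i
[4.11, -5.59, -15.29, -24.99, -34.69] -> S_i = 4.11 + -9.70*i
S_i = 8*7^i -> [8, 56, 392, 2744, 19208]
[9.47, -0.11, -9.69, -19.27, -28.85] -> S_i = 9.47 + -9.58*i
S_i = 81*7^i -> [81, 567, 3969, 27783, 194481]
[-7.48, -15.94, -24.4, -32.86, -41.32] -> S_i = -7.48 + -8.46*i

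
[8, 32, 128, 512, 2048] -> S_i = 8*4^i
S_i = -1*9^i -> [-1, -9, -81, -729, -6561]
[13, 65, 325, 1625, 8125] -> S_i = 13*5^i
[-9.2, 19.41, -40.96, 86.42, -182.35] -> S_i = -9.20*(-2.11)^i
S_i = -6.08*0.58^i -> [-6.08, -3.53, -2.05, -1.19, -0.69]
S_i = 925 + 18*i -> [925, 943, 961, 979, 997]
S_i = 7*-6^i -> [7, -42, 252, -1512, 9072]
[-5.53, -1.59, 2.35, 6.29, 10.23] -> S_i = -5.53 + 3.94*i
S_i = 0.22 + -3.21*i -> [0.22, -2.99, -6.2, -9.41, -12.62]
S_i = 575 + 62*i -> [575, 637, 699, 761, 823]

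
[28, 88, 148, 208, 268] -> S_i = 28 + 60*i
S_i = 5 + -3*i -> [5, 2, -1, -4, -7]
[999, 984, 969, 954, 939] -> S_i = 999 + -15*i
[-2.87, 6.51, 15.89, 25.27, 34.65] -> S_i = -2.87 + 9.38*i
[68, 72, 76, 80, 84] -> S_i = 68 + 4*i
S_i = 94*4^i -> [94, 376, 1504, 6016, 24064]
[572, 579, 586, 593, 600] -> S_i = 572 + 7*i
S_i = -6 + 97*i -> [-6, 91, 188, 285, 382]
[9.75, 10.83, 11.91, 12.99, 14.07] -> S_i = 9.75 + 1.08*i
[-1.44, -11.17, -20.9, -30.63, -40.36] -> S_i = -1.44 + -9.73*i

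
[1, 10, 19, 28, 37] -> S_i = 1 + 9*i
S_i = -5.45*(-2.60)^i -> [-5.45, 14.17, -36.84, 95.79, -249.05]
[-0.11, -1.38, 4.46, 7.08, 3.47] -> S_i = Random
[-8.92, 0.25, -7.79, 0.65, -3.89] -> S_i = Random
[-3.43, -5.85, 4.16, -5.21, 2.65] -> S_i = Random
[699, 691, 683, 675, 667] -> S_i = 699 + -8*i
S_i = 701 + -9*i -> [701, 692, 683, 674, 665]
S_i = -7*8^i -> [-7, -56, -448, -3584, -28672]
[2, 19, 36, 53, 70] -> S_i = 2 + 17*i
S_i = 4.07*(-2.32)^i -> [4.07, -9.44, 21.91, -50.82, 117.91]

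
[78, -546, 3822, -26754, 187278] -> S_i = 78*-7^i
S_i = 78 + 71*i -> [78, 149, 220, 291, 362]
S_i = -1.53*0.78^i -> [-1.53, -1.19, -0.93, -0.73, -0.57]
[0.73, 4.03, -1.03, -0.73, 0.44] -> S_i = Random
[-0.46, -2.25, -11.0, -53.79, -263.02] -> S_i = -0.46*4.89^i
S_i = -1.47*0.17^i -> [-1.47, -0.25, -0.04, -0.01, -0.0]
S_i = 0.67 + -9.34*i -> [0.67, -8.67, -18.01, -27.35, -36.69]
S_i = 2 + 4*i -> [2, 6, 10, 14, 18]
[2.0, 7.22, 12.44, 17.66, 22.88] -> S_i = 2.00 + 5.22*i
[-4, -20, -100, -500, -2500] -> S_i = -4*5^i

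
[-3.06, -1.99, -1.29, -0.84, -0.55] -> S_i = -3.06*0.65^i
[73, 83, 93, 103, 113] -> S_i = 73 + 10*i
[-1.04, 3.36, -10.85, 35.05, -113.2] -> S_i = -1.04*(-3.23)^i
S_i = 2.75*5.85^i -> [2.75, 16.09, 94.11, 550.55, 3220.74]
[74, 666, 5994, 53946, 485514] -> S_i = 74*9^i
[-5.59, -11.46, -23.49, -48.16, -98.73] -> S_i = -5.59*2.05^i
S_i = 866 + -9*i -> [866, 857, 848, 839, 830]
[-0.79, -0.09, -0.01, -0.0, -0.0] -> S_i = -0.79*0.11^i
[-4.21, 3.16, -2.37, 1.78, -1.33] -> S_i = -4.21*(-0.75)^i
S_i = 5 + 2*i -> [5, 7, 9, 11, 13]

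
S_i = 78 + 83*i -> [78, 161, 244, 327, 410]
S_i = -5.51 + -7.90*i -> [-5.51, -13.41, -21.31, -29.21, -37.11]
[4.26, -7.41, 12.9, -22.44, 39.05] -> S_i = 4.26*(-1.74)^i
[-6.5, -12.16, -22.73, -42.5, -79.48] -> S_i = -6.50*1.87^i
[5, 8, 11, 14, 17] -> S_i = 5 + 3*i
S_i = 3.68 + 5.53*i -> [3.68, 9.21, 14.74, 20.27, 25.8]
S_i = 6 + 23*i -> [6, 29, 52, 75, 98]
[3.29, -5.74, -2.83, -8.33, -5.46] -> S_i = Random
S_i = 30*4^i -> [30, 120, 480, 1920, 7680]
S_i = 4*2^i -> [4, 8, 16, 32, 64]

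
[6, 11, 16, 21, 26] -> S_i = 6 + 5*i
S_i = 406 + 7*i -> [406, 413, 420, 427, 434]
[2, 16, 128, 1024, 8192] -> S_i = 2*8^i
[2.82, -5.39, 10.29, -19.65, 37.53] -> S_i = 2.82*(-1.91)^i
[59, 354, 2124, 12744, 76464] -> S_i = 59*6^i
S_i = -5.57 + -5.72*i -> [-5.57, -11.29, -17.01, -22.73, -28.45]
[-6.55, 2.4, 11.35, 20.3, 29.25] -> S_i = -6.55 + 8.95*i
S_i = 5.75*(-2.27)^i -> [5.75, -13.05, 29.63, -67.26, 152.68]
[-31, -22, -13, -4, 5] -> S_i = -31 + 9*i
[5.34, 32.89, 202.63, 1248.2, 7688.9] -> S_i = 5.34*6.16^i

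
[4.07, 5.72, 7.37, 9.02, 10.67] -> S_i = 4.07 + 1.65*i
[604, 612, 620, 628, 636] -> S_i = 604 + 8*i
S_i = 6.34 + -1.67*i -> [6.34, 4.67, 3.0, 1.33, -0.34]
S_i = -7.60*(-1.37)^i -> [-7.6, 10.41, -14.26, 19.54, -26.77]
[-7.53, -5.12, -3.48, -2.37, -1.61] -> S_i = -7.53*0.68^i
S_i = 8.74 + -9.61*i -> [8.74, -0.87, -10.48, -20.09, -29.7]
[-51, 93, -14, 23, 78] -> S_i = Random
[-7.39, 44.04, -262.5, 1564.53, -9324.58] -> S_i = -7.39*(-5.96)^i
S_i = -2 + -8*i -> [-2, -10, -18, -26, -34]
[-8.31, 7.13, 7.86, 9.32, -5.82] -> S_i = Random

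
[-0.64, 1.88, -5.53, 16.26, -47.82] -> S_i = -0.64*(-2.94)^i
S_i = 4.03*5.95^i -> [4.03, 23.98, 142.67, 848.9, 5050.95]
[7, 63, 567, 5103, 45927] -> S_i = 7*9^i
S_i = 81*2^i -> [81, 162, 324, 648, 1296]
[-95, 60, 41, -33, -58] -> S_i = Random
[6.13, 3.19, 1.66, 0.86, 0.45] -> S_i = 6.13*0.52^i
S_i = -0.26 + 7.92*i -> [-0.26, 7.66, 15.58, 23.5, 31.42]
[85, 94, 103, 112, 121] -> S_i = 85 + 9*i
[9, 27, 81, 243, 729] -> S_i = 9*3^i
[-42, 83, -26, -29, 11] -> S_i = Random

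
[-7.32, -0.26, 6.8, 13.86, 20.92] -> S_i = -7.32 + 7.06*i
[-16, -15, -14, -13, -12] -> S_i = -16 + 1*i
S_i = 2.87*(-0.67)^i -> [2.87, -1.92, 1.29, -0.86, 0.58]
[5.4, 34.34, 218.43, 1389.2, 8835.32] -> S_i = 5.40*6.36^i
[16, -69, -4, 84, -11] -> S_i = Random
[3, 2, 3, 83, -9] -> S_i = Random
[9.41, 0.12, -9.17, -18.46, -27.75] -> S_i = 9.41 + -9.29*i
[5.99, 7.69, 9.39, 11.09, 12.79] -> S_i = 5.99 + 1.70*i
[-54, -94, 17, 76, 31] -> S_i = Random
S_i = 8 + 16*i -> [8, 24, 40, 56, 72]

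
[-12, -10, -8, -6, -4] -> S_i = -12 + 2*i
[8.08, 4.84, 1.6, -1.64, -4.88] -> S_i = 8.08 + -3.24*i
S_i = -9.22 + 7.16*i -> [-9.22, -2.06, 5.1, 12.26, 19.42]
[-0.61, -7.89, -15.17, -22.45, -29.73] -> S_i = -0.61 + -7.28*i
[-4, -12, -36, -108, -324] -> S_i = -4*3^i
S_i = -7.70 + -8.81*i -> [-7.7, -16.51, -25.32, -34.13, -42.94]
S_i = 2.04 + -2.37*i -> [2.04, -0.33, -2.7, -5.07, -7.44]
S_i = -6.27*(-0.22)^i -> [-6.27, 1.38, -0.3, 0.07, -0.01]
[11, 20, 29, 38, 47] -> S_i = 11 + 9*i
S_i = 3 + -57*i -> [3, -54, -111, -168, -225]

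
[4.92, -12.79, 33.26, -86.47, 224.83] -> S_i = 4.92*(-2.60)^i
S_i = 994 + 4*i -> [994, 998, 1002, 1006, 1010]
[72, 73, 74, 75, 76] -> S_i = 72 + 1*i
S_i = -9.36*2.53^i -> [-9.36, -23.68, -59.91, -151.58, -383.49]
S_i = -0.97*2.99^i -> [-0.97, -2.9, -8.67, -25.93, -77.53]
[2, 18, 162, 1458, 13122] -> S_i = 2*9^i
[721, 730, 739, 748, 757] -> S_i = 721 + 9*i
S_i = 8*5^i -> [8, 40, 200, 1000, 5000]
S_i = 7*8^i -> [7, 56, 448, 3584, 28672]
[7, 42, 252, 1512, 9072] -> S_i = 7*6^i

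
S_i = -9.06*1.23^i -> [-9.06, -11.14, -13.71, -16.86, -20.74]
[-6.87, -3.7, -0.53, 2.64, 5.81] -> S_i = -6.87 + 3.17*i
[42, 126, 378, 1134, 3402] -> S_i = 42*3^i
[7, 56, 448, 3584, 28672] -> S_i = 7*8^i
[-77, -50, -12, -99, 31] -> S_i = Random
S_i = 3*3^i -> [3, 9, 27, 81, 243]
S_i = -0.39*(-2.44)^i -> [-0.39, 0.95, -2.32, 5.67, -13.82]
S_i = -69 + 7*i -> [-69, -62, -55, -48, -41]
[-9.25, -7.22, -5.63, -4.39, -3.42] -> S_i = -9.25*0.78^i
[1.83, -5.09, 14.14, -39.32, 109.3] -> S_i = 1.83*(-2.78)^i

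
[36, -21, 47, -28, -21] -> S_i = Random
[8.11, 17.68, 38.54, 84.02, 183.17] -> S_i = 8.11*2.18^i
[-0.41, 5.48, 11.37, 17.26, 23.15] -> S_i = -0.41 + 5.89*i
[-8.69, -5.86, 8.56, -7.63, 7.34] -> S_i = Random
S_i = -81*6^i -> [-81, -486, -2916, -17496, -104976]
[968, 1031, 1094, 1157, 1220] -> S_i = 968 + 63*i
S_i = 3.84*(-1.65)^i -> [3.84, -6.34, 10.45, -17.25, 28.46]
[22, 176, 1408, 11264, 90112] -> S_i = 22*8^i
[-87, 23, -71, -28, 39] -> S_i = Random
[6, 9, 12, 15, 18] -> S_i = 6 + 3*i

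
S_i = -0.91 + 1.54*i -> [-0.91, 0.63, 2.17, 3.71, 5.25]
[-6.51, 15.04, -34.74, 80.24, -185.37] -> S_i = -6.51*(-2.31)^i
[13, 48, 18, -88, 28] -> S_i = Random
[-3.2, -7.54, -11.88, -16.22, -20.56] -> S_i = -3.20 + -4.34*i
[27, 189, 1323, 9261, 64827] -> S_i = 27*7^i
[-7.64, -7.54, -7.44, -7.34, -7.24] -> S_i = -7.64 + 0.10*i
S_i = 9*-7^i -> [9, -63, 441, -3087, 21609]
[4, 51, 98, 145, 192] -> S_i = 4 + 47*i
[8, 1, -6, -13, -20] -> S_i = 8 + -7*i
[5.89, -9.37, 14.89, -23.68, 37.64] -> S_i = 5.89*(-1.59)^i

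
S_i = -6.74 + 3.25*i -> [-6.74, -3.49, -0.24, 3.01, 6.26]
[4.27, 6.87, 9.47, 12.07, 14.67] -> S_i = 4.27 + 2.60*i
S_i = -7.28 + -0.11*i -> [-7.28, -7.39, -7.5, -7.61, -7.72]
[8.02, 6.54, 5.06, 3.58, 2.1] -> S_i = 8.02 + -1.48*i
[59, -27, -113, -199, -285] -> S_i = 59 + -86*i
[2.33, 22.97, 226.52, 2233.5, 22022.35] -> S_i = 2.33*9.86^i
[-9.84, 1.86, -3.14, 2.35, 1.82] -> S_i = Random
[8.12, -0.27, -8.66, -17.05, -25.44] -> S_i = 8.12 + -8.39*i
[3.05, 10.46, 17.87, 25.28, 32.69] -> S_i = 3.05 + 7.41*i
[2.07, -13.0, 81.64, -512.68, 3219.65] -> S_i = 2.07*(-6.28)^i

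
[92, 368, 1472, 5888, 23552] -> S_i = 92*4^i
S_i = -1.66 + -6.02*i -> [-1.66, -7.68, -13.7, -19.72, -25.74]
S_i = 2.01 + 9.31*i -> [2.01, 11.32, 20.63, 29.94, 39.25]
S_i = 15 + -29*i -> [15, -14, -43, -72, -101]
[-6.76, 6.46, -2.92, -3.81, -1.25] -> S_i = Random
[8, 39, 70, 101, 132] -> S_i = 8 + 31*i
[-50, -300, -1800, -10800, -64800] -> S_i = -50*6^i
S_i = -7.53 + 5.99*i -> [-7.53, -1.54, 4.45, 10.44, 16.43]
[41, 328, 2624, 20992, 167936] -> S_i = 41*8^i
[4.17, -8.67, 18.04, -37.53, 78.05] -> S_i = 4.17*(-2.08)^i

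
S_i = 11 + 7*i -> [11, 18, 25, 32, 39]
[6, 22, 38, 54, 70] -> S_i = 6 + 16*i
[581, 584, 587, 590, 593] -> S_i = 581 + 3*i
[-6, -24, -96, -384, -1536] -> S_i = -6*4^i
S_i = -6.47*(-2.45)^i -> [-6.47, 15.85, -38.84, 95.15, -233.11]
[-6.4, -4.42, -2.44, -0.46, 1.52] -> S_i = -6.40 + 1.98*i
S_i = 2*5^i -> [2, 10, 50, 250, 1250]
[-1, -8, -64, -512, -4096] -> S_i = -1*8^i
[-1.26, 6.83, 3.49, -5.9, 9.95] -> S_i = Random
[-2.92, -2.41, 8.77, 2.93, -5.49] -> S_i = Random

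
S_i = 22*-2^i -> [22, -44, 88, -176, 352]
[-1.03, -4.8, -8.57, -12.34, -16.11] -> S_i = -1.03 + -3.77*i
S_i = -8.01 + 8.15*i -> [-8.01, 0.14, 8.29, 16.44, 24.59]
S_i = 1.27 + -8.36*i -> [1.27, -7.09, -15.45, -23.81, -32.17]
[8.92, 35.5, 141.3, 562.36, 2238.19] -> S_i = 8.92*3.98^i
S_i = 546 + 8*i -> [546, 554, 562, 570, 578]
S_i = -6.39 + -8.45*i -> [-6.39, -14.84, -23.29, -31.74, -40.19]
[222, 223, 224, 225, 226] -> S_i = 222 + 1*i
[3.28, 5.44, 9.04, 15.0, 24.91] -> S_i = 3.28*1.66^i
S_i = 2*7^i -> [2, 14, 98, 686, 4802]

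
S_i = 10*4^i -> [10, 40, 160, 640, 2560]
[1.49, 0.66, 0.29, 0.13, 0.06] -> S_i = 1.49*0.44^i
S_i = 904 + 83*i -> [904, 987, 1070, 1153, 1236]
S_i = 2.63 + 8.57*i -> [2.63, 11.2, 19.77, 28.34, 36.91]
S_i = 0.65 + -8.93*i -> [0.65, -8.28, -17.21, -26.14, -35.07]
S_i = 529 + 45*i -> [529, 574, 619, 664, 709]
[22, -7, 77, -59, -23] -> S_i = Random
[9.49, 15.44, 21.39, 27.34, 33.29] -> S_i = 9.49 + 5.95*i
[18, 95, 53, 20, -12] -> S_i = Random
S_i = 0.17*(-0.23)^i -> [0.17, -0.04, 0.01, -0.0, 0.0]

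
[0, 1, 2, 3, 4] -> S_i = 0 + 1*i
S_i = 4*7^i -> [4, 28, 196, 1372, 9604]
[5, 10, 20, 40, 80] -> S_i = 5*2^i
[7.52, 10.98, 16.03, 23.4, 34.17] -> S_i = 7.52*1.46^i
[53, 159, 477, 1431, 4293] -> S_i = 53*3^i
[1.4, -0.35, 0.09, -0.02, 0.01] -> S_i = 1.40*(-0.25)^i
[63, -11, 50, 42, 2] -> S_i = Random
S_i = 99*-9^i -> [99, -891, 8019, -72171, 649539]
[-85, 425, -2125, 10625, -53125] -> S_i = -85*-5^i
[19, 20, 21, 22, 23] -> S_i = 19 + 1*i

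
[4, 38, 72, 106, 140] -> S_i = 4 + 34*i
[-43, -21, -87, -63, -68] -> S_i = Random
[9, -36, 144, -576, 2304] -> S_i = 9*-4^i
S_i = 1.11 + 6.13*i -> [1.11, 7.24, 13.37, 19.5, 25.63]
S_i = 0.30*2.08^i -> [0.3, 0.62, 1.3, 2.7, 5.62]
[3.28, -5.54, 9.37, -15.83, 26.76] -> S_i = 3.28*(-1.69)^i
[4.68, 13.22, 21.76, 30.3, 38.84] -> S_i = 4.68 + 8.54*i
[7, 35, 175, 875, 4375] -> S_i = 7*5^i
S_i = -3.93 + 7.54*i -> [-3.93, 3.61, 11.15, 18.69, 26.23]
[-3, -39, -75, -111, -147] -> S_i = -3 + -36*i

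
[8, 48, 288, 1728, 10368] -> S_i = 8*6^i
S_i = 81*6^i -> [81, 486, 2916, 17496, 104976]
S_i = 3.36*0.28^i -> [3.36, 0.94, 0.26, 0.07, 0.02]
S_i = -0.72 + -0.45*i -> [-0.72, -1.17, -1.62, -2.07, -2.52]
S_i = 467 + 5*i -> [467, 472, 477, 482, 487]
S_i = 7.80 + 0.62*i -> [7.8, 8.42, 9.04, 9.66, 10.28]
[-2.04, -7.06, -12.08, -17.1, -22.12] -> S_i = -2.04 + -5.02*i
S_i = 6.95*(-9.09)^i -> [6.95, -63.18, 574.27, -5220.07, 47450.45]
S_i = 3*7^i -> [3, 21, 147, 1029, 7203]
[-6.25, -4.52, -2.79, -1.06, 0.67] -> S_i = -6.25 + 1.73*i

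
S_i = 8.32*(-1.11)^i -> [8.32, -9.24, 10.25, -11.38, 12.63]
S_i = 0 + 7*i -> [0, 7, 14, 21, 28]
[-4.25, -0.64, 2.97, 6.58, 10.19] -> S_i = -4.25 + 3.61*i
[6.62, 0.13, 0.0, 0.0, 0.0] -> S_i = 6.62*0.02^i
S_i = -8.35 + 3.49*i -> [-8.35, -4.86, -1.37, 2.12, 5.61]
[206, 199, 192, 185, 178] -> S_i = 206 + -7*i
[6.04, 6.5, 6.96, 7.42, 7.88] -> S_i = 6.04 + 0.46*i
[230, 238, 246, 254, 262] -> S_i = 230 + 8*i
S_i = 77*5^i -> [77, 385, 1925, 9625, 48125]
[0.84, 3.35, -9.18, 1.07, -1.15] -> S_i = Random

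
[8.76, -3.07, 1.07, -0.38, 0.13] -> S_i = 8.76*(-0.35)^i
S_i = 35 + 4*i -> [35, 39, 43, 47, 51]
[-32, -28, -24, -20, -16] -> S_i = -32 + 4*i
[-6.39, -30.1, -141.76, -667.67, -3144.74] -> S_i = -6.39*4.71^i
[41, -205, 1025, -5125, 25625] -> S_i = 41*-5^i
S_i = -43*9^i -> [-43, -387, -3483, -31347, -282123]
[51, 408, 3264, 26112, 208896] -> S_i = 51*8^i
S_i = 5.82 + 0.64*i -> [5.82, 6.46, 7.1, 7.74, 8.38]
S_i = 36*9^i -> [36, 324, 2916, 26244, 236196]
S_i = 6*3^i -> [6, 18, 54, 162, 486]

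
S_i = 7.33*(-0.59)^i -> [7.33, -4.32, 2.55, -1.51, 0.89]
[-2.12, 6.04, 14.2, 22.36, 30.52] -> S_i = -2.12 + 8.16*i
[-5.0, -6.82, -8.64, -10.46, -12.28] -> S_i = -5.00 + -1.82*i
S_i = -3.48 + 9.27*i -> [-3.48, 5.79, 15.06, 24.33, 33.6]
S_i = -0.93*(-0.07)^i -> [-0.93, 0.07, -0.0, 0.0, -0.0]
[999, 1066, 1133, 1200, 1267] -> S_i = 999 + 67*i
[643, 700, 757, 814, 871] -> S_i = 643 + 57*i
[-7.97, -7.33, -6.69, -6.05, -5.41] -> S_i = -7.97 + 0.64*i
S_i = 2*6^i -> [2, 12, 72, 432, 2592]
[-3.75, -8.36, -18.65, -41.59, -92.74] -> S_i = -3.75*2.23^i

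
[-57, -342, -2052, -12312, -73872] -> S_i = -57*6^i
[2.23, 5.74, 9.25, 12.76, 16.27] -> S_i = 2.23 + 3.51*i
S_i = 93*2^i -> [93, 186, 372, 744, 1488]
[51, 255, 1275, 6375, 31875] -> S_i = 51*5^i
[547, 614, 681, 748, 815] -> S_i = 547 + 67*i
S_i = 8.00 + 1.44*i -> [8.0, 9.44, 10.88, 12.32, 13.76]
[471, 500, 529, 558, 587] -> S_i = 471 + 29*i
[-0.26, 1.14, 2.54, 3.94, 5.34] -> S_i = -0.26 + 1.40*i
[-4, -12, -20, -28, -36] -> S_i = -4 + -8*i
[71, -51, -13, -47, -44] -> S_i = Random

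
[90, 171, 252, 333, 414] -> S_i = 90 + 81*i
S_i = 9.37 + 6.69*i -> [9.37, 16.06, 22.75, 29.44, 36.13]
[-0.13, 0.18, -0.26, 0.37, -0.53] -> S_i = -0.13*(-1.42)^i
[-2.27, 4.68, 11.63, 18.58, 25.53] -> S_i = -2.27 + 6.95*i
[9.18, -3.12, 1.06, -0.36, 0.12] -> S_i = 9.18*(-0.34)^i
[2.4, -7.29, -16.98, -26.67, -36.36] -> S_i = 2.40 + -9.69*i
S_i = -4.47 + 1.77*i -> [-4.47, -2.7, -0.93, 0.84, 2.61]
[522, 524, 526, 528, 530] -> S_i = 522 + 2*i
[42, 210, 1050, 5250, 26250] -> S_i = 42*5^i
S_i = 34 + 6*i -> [34, 40, 46, 52, 58]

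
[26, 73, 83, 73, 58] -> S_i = Random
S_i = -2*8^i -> [-2, -16, -128, -1024, -8192]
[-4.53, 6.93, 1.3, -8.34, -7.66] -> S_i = Random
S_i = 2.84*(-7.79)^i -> [2.84, -22.12, 172.34, -1342.55, 10458.47]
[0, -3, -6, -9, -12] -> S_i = 0 + -3*i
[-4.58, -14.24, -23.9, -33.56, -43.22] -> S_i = -4.58 + -9.66*i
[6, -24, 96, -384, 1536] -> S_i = 6*-4^i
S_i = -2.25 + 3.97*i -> [-2.25, 1.72, 5.69, 9.66, 13.63]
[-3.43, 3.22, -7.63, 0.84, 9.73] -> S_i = Random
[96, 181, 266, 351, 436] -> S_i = 96 + 85*i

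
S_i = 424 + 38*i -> [424, 462, 500, 538, 576]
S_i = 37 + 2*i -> [37, 39, 41, 43, 45]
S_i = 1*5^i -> [1, 5, 25, 125, 625]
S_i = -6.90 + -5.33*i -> [-6.9, -12.23, -17.56, -22.89, -28.22]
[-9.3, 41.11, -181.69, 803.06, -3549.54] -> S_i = -9.30*(-4.42)^i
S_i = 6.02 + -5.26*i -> [6.02, 0.76, -4.5, -9.76, -15.02]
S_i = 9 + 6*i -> [9, 15, 21, 27, 33]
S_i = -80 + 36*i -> [-80, -44, -8, 28, 64]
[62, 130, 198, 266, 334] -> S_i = 62 + 68*i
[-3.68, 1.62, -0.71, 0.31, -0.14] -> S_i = -3.68*(-0.44)^i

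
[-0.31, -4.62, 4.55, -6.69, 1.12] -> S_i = Random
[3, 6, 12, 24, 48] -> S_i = 3*2^i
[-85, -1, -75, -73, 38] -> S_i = Random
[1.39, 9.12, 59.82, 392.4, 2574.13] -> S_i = 1.39*6.56^i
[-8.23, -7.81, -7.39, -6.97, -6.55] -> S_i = -8.23 + 0.42*i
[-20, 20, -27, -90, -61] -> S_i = Random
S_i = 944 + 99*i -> [944, 1043, 1142, 1241, 1340]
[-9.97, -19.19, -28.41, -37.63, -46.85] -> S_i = -9.97 + -9.22*i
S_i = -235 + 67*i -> [-235, -168, -101, -34, 33]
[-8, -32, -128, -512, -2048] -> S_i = -8*4^i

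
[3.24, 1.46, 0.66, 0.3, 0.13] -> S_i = 3.24*0.45^i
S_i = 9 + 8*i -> [9, 17, 25, 33, 41]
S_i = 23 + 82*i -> [23, 105, 187, 269, 351]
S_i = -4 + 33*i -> [-4, 29, 62, 95, 128]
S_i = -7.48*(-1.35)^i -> [-7.48, 10.1, -13.63, 18.4, -24.84]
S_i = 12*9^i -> [12, 108, 972, 8748, 78732]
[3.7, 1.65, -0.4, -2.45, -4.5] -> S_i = 3.70 + -2.05*i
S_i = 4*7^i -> [4, 28, 196, 1372, 9604]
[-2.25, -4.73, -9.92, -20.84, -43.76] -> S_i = -2.25*2.10^i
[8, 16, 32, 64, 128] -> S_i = 8*2^i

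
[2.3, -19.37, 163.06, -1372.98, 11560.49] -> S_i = 2.30*(-8.42)^i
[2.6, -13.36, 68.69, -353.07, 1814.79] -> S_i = 2.60*(-5.14)^i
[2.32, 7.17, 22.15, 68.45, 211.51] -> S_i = 2.32*3.09^i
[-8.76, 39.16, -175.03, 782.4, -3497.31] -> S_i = -8.76*(-4.47)^i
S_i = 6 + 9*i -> [6, 15, 24, 33, 42]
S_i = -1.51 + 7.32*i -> [-1.51, 5.81, 13.13, 20.45, 27.77]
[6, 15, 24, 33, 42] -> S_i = 6 + 9*i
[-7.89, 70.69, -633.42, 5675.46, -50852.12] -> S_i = -7.89*(-8.96)^i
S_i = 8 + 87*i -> [8, 95, 182, 269, 356]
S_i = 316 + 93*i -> [316, 409, 502, 595, 688]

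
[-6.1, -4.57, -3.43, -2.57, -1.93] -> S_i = -6.10*0.75^i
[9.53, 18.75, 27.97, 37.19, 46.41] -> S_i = 9.53 + 9.22*i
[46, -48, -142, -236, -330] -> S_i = 46 + -94*i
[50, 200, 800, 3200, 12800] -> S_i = 50*4^i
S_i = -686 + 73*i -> [-686, -613, -540, -467, -394]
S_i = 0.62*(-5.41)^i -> [0.62, -3.35, 18.15, -98.17, 531.11]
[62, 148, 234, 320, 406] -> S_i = 62 + 86*i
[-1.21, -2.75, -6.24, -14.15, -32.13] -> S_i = -1.21*2.27^i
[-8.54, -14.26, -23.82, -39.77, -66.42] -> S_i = -8.54*1.67^i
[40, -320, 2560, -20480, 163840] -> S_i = 40*-8^i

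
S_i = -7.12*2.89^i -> [-7.12, -20.58, -59.47, -171.86, -496.67]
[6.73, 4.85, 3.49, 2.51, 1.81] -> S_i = 6.73*0.72^i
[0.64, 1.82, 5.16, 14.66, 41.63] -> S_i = 0.64*2.84^i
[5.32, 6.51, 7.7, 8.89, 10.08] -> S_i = 5.32 + 1.19*i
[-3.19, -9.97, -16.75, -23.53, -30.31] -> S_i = -3.19 + -6.78*i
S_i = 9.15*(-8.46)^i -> [9.15, -77.41, 654.88, -5540.29, 46870.82]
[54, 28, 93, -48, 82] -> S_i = Random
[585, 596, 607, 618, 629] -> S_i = 585 + 11*i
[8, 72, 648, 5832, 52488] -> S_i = 8*9^i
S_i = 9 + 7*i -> [9, 16, 23, 30, 37]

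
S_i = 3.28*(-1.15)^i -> [3.28, -3.77, 4.34, -4.99, 5.74]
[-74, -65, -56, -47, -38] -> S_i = -74 + 9*i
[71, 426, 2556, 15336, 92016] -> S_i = 71*6^i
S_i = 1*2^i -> [1, 2, 4, 8, 16]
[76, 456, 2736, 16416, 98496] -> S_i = 76*6^i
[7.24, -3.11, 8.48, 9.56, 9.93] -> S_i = Random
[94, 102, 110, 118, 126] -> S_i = 94 + 8*i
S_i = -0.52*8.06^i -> [-0.52, -4.19, -33.78, -272.28, -2194.54]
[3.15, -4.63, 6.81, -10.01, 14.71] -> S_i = 3.15*(-1.47)^i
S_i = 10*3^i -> [10, 30, 90, 270, 810]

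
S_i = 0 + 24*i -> [0, 24, 48, 72, 96]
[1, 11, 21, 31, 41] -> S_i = 1 + 10*i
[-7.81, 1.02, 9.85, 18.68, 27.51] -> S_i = -7.81 + 8.83*i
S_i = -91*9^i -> [-91, -819, -7371, -66339, -597051]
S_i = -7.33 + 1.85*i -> [-7.33, -5.48, -3.63, -1.78, 0.07]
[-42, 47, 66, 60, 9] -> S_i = Random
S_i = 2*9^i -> [2, 18, 162, 1458, 13122]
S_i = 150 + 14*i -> [150, 164, 178, 192, 206]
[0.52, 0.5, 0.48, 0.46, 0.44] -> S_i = 0.52*0.96^i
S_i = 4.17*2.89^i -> [4.17, 12.05, 34.83, 100.65, 290.89]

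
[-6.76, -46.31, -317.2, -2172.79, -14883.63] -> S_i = -6.76*6.85^i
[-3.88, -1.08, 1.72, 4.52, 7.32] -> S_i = -3.88 + 2.80*i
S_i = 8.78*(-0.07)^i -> [8.78, -0.61, 0.04, -0.0, 0.0]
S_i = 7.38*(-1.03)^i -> [7.38, -7.6, 7.83, -8.06, 8.31]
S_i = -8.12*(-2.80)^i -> [-8.12, 22.74, -63.66, 178.25, -499.1]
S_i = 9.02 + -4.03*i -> [9.02, 4.99, 0.96, -3.07, -7.1]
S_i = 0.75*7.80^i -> [0.75, 5.85, 45.63, 355.91, 2776.13]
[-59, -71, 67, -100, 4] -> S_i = Random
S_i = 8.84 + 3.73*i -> [8.84, 12.57, 16.3, 20.03, 23.76]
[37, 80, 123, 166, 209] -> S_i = 37 + 43*i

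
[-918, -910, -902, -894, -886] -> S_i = -918 + 8*i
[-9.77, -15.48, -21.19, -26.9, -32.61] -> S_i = -9.77 + -5.71*i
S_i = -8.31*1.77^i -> [-8.31, -14.71, -26.03, -46.08, -81.56]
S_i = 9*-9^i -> [9, -81, 729, -6561, 59049]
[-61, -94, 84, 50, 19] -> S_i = Random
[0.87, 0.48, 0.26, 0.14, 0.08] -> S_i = 0.87*0.55^i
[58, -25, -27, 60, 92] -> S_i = Random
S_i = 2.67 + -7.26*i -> [2.67, -4.59, -11.85, -19.11, -26.37]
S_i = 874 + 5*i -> [874, 879, 884, 889, 894]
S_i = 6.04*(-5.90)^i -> [6.04, -35.64, 210.25, -1240.49, 7318.89]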